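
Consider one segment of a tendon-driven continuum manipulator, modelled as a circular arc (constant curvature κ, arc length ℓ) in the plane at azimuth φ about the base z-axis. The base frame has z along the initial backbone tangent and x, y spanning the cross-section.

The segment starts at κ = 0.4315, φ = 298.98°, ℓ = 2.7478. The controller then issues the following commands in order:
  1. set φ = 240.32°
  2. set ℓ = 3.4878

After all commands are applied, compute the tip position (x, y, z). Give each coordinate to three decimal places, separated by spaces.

-1.072 -1.881 2.312

initial: κ=0.4315, φ=298.98°, ℓ=2.7478
cmd 1: set φ=240.32° → (κ,φ,ℓ)=(0.4315,240.32°,2.7478) → tip=(-0.7164,-1.2571,2.1477)
cmd 2: set ℓ=3.4878 → (κ,φ,ℓ)=(0.4315,240.32°,3.4878) → tip=(-1.0721,-1.8810,2.3125)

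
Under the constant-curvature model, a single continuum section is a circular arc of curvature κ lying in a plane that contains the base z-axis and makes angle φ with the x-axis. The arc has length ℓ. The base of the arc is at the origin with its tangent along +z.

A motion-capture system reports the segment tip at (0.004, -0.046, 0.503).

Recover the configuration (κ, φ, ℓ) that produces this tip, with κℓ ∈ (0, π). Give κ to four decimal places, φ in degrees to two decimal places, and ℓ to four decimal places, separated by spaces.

0.3619 274.97 0.5058

ρ = √(x²+y²) = √(0.004² + -0.046²) = 0.04617
φ = atan2(y, x) mod 360° = atan2(-0.046, 0.004) = 274.9697°
|p|² = ρ² + z² = 0.04617² + 0.503² = 0.25514
κ = 2ρ / |p|² = 2×0.04617 / 0.25514 = 0.36195
θ = 2·atan2(ρ, z) = 2·atan2(0.04617, 0.503) = 0.18308 rad
ℓ = θ/κ = 0.18308/0.36195 = 0.50582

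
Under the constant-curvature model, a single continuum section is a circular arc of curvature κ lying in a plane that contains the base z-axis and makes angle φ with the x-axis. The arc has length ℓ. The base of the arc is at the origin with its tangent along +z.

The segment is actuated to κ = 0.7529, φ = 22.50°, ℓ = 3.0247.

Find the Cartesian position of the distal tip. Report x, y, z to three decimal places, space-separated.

2.024 0.838 1.010

θ = κ·ℓ = 0.7529 × 3.0247 = 2.27730 rad
ρ = (1 − cos θ)/κ = (1 − -0.64918)/0.7529 = 2.19043
z = sin θ / κ = 0.76064/0.7529 = 1.01028
x = ρ cos φ = 2.19043 × cos(22.50°) = 2.02369
y = ρ sin φ = 2.19043 × sin(22.50°) = 0.83824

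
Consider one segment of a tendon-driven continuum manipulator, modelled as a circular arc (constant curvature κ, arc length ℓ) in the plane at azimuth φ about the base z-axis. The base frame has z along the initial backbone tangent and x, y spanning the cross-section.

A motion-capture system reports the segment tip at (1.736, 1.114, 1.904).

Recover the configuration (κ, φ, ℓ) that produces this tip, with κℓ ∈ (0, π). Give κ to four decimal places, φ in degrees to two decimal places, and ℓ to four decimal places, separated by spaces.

ρ = √(x²+y²) = √(1.736² + 1.114²) = 2.06269
φ = atan2(y, x) mod 360° = atan2(1.114, 1.736) = 32.6885°
|p|² = ρ² + z² = 2.06269² + 1.904² = 7.87991
κ = 2ρ / |p|² = 2×2.06269 / 7.87991 = 0.52353
θ = 2·atan2(ρ, z) = 2·atan2(2.06269, 1.904) = 1.65077 rad
ℓ = θ/κ = 1.65077/0.52353 = 3.15313

0.5235 32.69 3.1531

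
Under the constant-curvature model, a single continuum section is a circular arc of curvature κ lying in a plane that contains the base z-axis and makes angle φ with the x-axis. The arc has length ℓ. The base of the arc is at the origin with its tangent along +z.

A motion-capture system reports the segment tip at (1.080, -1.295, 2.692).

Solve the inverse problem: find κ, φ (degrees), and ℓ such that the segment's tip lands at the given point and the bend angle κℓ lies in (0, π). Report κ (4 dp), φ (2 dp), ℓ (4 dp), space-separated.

ρ = √(x²+y²) = √(1.080² + -1.295²) = 1.68625
φ = atan2(y, x) mod 360° = atan2(-1.295, 1.080) = 309.8273°
|p|² = ρ² + z² = 1.68625² + 2.692² = 10.09029
κ = 2ρ / |p|² = 2×1.68625 / 10.09029 = 0.33423
θ = 2·atan2(ρ, z) = 2·atan2(1.68625, 2.692) = 1.11920 rad
ℓ = θ/κ = 1.11920/0.33423 = 3.34857

0.3342 309.83 3.3486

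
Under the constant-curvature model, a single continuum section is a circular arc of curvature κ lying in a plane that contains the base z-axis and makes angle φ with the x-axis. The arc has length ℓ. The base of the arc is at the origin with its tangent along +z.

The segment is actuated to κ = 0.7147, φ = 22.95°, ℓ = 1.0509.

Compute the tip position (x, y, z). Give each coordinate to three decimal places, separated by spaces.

0.347 0.147 0.955

θ = κ·ℓ = 0.7147 × 1.0509 = 0.75108 rad
ρ = (1 − cos θ)/κ = (1 − 0.73095)/0.7147 = 0.37645
z = sin θ / κ = 0.68243/0.7147 = 0.95484
x = ρ cos φ = 0.37645 × cos(22.95°) = 0.34665
y = ρ sin φ = 0.37645 × sin(22.95°) = 0.14679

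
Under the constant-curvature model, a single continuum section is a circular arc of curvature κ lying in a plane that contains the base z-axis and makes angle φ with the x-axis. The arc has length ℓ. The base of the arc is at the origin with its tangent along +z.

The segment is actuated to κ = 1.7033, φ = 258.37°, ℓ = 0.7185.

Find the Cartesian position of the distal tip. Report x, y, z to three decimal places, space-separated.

θ = κ·ℓ = 1.7033 × 0.7185 = 1.22382 rad
ρ = (1 − cos θ)/κ = (1 − 0.34005)/1.7033 = 0.38745
z = sin θ / κ = 0.94041/1.7033 = 0.55211
x = ρ cos φ = 0.38745 × cos(258.37°) = -0.07811
y = ρ sin φ = 0.38745 × sin(258.37°) = -0.37950

-0.078 -0.379 0.552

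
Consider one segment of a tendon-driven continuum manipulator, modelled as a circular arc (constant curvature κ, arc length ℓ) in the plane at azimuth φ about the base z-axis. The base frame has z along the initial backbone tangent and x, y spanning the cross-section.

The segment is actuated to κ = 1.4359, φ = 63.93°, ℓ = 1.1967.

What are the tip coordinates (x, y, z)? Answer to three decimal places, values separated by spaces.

θ = κ·ℓ = 1.4359 × 1.1967 = 1.71834 rad
ρ = (1 − cos θ)/κ = (1 − -0.14701)/1.4359 = 0.79881
z = sin θ / κ = 0.98913/1.4359 = 0.68886
x = ρ cos φ = 0.79881 × cos(63.93°) = 0.35105
y = ρ sin φ = 0.79881 × sin(63.93°) = 0.71754

0.351 0.718 0.689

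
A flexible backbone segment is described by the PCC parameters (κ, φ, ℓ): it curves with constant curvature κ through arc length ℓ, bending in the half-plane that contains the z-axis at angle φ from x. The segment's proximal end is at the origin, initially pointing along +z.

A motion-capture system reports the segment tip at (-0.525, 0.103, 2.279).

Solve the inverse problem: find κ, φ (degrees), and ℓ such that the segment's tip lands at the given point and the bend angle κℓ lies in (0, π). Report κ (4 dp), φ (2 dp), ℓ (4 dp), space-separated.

0.1953 168.90 2.3618

ρ = √(x²+y²) = √(-0.525² + 0.103²) = 0.53501
φ = atan2(y, x) mod 360° = atan2(0.103, -0.525) = 168.9001°
|p|² = ρ² + z² = 0.53501² + 2.279² = 5.48008
κ = 2ρ / |p|² = 2×0.53501 / 5.48008 = 0.19526
θ = 2·atan2(ρ, z) = 2·atan2(0.53501, 2.279) = 0.46116 rad
ℓ = θ/κ = 0.46116/0.19526 = 2.36183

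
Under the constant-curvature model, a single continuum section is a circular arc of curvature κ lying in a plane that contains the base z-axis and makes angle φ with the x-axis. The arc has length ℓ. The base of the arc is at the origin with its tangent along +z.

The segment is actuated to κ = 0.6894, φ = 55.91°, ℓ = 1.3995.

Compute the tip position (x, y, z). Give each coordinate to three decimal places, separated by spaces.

θ = κ·ℓ = 0.6894 × 1.3995 = 0.96482 rad
ρ = (1 − cos θ)/κ = (1 − 0.56957)/0.6894 = 0.62436
z = sin θ / κ = 0.82194/0.6894 = 1.19226
x = ρ cos φ = 0.62436 × cos(55.91°) = 0.34995
y = ρ sin φ = 0.62436 × sin(55.91°) = 0.51707

0.350 0.517 1.192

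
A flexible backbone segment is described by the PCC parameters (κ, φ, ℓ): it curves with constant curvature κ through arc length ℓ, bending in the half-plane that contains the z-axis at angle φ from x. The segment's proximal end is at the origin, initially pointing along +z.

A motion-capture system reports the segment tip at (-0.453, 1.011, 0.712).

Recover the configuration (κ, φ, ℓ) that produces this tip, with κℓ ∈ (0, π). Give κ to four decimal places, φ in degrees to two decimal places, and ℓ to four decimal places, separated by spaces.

1.2776 114.14 1.5648

ρ = √(x²+y²) = √(-0.453² + 1.011²) = 1.10785
φ = atan2(y, x) mod 360° = atan2(1.011, -0.453) = 114.1358°
|p|² = ρ² + z² = 1.10785² + 0.712² = 1.73427
κ = 2ρ / |p|² = 2×1.10785 / 1.73427 = 1.27759
θ = 2·atan2(ρ, z) = 2·atan2(1.10785, 0.712) = 1.99916 rad
ℓ = θ/κ = 1.99916/1.27759 = 1.56478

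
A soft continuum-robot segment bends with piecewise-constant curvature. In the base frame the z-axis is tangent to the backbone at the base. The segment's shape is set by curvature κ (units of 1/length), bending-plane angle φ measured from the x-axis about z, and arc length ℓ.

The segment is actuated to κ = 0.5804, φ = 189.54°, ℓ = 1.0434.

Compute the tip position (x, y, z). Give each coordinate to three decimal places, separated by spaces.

θ = κ·ℓ = 0.5804 × 1.0434 = 0.60559 rad
ρ = (1 − cos θ)/κ = (1 − 0.82217)/0.5804 = 0.30640
z = sin θ / κ = 0.56925/0.5804 = 0.98078
x = ρ cos φ = 0.30640 × cos(189.54°) = -0.30216
y = ρ sin φ = 0.30640 × sin(189.54°) = -0.05078

-0.302 -0.051 0.981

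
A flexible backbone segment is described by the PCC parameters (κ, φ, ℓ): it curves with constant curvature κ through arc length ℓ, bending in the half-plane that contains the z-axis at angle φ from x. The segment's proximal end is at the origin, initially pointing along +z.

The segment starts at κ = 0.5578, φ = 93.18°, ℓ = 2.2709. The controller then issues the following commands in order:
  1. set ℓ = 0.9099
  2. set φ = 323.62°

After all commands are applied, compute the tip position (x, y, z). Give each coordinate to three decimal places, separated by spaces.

0.182 -0.134 0.871

initial: κ=0.5578, φ=93.18°, ℓ=2.2709
cmd 1: set ℓ=0.9099 → (κ,φ,ℓ)=(0.5578,93.18°,0.9099) → tip=(-0.0125,0.2256,0.8713)
cmd 2: set φ=323.62° → (κ,φ,ℓ)=(0.5578,323.62°,0.9099) → tip=(0.1819,-0.1340,0.8713)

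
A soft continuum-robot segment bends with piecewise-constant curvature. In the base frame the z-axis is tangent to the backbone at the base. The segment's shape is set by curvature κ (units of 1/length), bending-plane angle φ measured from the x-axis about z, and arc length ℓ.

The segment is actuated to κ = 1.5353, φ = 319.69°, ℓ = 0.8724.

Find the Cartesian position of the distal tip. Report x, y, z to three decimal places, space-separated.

θ = κ·ℓ = 1.5353 × 0.8724 = 1.33940 rad
ρ = (1 − cos θ)/κ = (1 − 0.22934)/1.5353 = 0.50196
z = sin θ / κ = 0.97335/1.5353 = 0.63398
x = ρ cos φ = 0.50196 × cos(319.69°) = 0.38277
y = ρ sin φ = 0.50196 × sin(319.69°) = -0.32473

0.383 -0.325 0.634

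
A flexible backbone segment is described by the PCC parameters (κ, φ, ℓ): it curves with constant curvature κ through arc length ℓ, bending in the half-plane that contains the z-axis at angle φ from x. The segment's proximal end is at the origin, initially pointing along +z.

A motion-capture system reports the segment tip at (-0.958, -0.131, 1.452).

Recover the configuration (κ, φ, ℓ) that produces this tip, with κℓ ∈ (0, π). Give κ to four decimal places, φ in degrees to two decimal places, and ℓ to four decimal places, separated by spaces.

ρ = √(x²+y²) = √(-0.958² + -0.131²) = 0.96692
φ = atan2(y, x) mod 360° = atan2(-0.131, -0.958) = 187.7865°
|p|² = ρ² + z² = 0.96692² + 1.452² = 3.04323
κ = 2ρ / |p|² = 2×0.96692 / 3.04323 = 0.63545
θ = 2·atan2(ρ, z) = 2·atan2(0.96692, 1.452) = 1.17497 rad
ℓ = θ/κ = 1.17497/0.63545 = 1.84903

0.6355 187.79 1.8490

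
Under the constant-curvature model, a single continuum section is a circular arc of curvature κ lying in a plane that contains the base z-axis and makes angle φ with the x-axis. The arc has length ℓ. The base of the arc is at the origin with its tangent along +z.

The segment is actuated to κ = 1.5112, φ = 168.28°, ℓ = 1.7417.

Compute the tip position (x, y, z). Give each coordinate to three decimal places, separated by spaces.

-1.214 0.252 0.323

θ = κ·ℓ = 1.5112 × 1.7417 = 2.63206 rad
ρ = (1 − cos θ)/κ = (1 − -0.87297)/1.5112 = 1.23939
z = sin θ / κ = 0.48777/1.5112 = 0.32277
x = ρ cos φ = 1.23939 × cos(168.28°) = -1.21355
y = ρ sin φ = 1.23939 × sin(168.28°) = 0.25176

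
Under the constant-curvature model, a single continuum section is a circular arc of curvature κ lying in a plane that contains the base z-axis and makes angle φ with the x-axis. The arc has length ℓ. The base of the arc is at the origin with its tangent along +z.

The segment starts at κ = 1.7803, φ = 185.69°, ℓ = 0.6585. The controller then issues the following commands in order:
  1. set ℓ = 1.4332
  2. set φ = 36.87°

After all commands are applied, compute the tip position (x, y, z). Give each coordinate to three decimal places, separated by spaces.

0.823 0.617 0.313

initial: κ=1.7803, φ=185.69°, ℓ=0.6585
cmd 1: set ℓ=1.4332 → (κ,φ,ℓ)=(1.7803,185.69°,1.4332) → tip=(-1.0234,-0.1020,0.3125)
cmd 2: set φ=36.87° → (κ,φ,ℓ)=(1.7803,36.87°,1.4332) → tip=(0.8227,0.6171,0.3125)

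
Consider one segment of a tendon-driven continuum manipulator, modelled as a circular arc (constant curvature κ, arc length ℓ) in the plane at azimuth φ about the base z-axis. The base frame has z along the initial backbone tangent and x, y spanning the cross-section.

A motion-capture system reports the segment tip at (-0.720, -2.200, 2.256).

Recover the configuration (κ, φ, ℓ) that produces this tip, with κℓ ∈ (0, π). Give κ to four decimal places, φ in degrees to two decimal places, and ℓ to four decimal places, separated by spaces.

0.4431 251.88 3.6030

ρ = √(x²+y²) = √(-0.720² + -2.200²) = 2.31482
φ = atan2(y, x) mod 360° = atan2(-2.200, -0.720) = 251.8781°
|p|² = ρ² + z² = 2.31482² + 2.256² = 10.44794
κ = 2ρ / |p|² = 2×2.31482 / 10.44794 = 0.44312
θ = 2·atan2(ρ, z) = 2·atan2(2.31482, 2.256) = 1.59653 rad
ℓ = θ/κ = 1.59653/0.44312 = 3.60297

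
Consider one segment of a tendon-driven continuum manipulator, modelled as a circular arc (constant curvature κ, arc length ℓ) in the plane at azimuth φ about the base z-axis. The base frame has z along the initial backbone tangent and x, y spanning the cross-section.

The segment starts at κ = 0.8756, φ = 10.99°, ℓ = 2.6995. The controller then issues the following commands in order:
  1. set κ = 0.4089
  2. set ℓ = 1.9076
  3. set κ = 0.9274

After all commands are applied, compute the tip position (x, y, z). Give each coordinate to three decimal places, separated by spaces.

initial: κ=0.8756, φ=10.99°, ℓ=2.6995
cmd 1: set κ=0.4089 → (κ,φ,ℓ)=(0.4089,10.99°,2.6995) → tip=(1.3200,0.2563,2.1838)
cmd 2: set ℓ=1.9076 → (κ,φ,ℓ)=(0.4089,10.99°,1.9076) → tip=(0.6940,0.1348,1.7200)
cmd 3: set κ=0.9274 → (κ,φ,ℓ)=(0.9274,10.99°,1.9076) → tip=(1.2670,0.2461,1.0571)

1.267 0.246 1.057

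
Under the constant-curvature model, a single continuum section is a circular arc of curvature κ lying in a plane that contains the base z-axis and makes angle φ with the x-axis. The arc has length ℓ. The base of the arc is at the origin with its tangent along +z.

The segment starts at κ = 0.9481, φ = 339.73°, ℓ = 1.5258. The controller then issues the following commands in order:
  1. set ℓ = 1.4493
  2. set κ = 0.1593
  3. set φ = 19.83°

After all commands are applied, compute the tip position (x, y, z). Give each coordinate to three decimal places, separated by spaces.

0.157 0.057 1.436

initial: κ=0.9481, φ=339.73°, ℓ=1.5258
cmd 1: set ℓ=1.4493 → (κ,φ,ℓ)=(0.9481,339.73°,1.4493) → tip=(0.7960,-0.2940,1.0344)
cmd 2: set κ=0.1593 → (κ,φ,ℓ)=(0.1593,339.73°,1.4493) → tip=(0.1562,-0.0577,1.4365)
cmd 3: set φ=19.83° → (κ,φ,ℓ)=(0.1593,19.83°,1.4493) → tip=(0.1567,0.0565,1.4365)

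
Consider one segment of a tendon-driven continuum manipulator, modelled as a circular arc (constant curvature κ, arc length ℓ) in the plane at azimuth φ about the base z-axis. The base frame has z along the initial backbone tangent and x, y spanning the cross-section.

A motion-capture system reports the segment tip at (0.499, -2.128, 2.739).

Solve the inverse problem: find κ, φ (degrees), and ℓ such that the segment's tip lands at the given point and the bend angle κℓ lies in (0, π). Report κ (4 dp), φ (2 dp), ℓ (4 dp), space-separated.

ρ = √(x²+y²) = √(0.499² + -2.128²) = 2.18572
φ = atan2(y, x) mod 360° = atan2(-2.128, 0.499) = 283.1970°
|p|² = ρ² + z² = 2.18572² + 2.739² = 12.27951
κ = 2ρ / |p|² = 2×2.18572 / 12.27951 = 0.35600
θ = 2·atan2(ρ, z) = 2·atan2(2.18572, 2.739) = 1.34704 rad
ℓ = θ/κ = 1.34704/0.35600 = 3.78387

0.3560 283.20 3.7839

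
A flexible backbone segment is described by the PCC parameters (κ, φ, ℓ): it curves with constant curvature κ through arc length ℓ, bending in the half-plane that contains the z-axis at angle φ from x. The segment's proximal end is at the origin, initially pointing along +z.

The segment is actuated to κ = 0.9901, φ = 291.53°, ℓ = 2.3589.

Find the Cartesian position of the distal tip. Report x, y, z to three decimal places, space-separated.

0.627 -1.590 0.729

θ = κ·ℓ = 0.9901 × 2.3589 = 2.33555 rad
ρ = (1 − cos θ)/κ = (1 − -0.69236)/0.9901 = 1.70928
z = sin θ / κ = 0.72156/0.9901 = 0.72877
x = ρ cos φ = 1.70928 × cos(291.53°) = 0.62729
y = ρ sin φ = 1.70928 × sin(291.53°) = -1.59001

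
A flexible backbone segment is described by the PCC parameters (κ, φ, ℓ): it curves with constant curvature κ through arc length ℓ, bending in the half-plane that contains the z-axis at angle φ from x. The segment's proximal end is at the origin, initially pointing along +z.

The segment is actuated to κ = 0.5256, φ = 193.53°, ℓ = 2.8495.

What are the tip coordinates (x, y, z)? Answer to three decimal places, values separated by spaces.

-1.715 -0.413 1.898

θ = κ·ℓ = 0.5256 × 2.8495 = 1.49770 rad
ρ = (1 − cos θ)/κ = (1 − 0.07303)/0.5256 = 1.76363
z = sin θ / κ = 0.99733/0.5256 = 1.89751
x = ρ cos φ = 1.76363 × cos(193.53°) = -1.71469
y = ρ sin φ = 1.76363 × sin(193.53°) = -0.41261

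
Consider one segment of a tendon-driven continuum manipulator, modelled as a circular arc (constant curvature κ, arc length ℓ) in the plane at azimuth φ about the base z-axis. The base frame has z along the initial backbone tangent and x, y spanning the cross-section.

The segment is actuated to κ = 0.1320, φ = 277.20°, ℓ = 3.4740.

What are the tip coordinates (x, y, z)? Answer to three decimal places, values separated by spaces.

0.098 -0.777 3.354

θ = κ·ℓ = 0.1320 × 3.4740 = 0.45857 rad
ρ = (1 − cos θ)/κ = (1 − 0.89669)/0.1320 = 0.78267
z = sin θ / κ = 0.44266/0.1320 = 3.35352
x = ρ cos φ = 0.78267 × cos(277.20°) = 0.09809
y = ρ sin φ = 0.78267 × sin(277.20°) = -0.77650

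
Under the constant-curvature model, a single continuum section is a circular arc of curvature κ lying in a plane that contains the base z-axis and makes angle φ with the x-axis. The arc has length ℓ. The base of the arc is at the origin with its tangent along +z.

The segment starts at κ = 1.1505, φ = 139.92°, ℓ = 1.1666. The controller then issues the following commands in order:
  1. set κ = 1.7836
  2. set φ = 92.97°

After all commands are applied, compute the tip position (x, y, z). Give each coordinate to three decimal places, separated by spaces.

initial: κ=1.1505, φ=139.92°, ℓ=1.1666
cmd 1: set κ=1.7836 → (κ,φ,ℓ)=(1.7836,139.92°,1.1666) → tip=(-0.6384,0.5372,0.4893)
cmd 2: set φ=92.97° → (κ,φ,ℓ)=(1.7836,92.97°,1.1666) → tip=(-0.0432,0.8332,0.4893)

-0.043 0.833 0.489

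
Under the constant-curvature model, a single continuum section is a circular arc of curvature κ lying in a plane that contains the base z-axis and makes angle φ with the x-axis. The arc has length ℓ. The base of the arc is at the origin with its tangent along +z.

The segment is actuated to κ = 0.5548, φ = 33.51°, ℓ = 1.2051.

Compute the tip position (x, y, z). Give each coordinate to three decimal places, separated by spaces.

0.324 0.214 1.117

θ = κ·ℓ = 0.5548 × 1.2051 = 0.66859 rad
ρ = (1 − cos θ)/κ = (1 − 0.78470)/0.5548 = 0.38807
z = sin θ / κ = 0.61988/0.5548 = 1.11730
x = ρ cos φ = 0.38807 × cos(33.51°) = 0.32357
y = ρ sin φ = 0.38807 × sin(33.51°) = 0.21425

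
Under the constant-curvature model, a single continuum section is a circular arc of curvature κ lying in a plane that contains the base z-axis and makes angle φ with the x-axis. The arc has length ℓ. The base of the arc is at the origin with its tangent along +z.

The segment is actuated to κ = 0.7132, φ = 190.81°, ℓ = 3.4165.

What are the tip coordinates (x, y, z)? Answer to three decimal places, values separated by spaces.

-2.426 -0.463 0.909

θ = κ·ℓ = 0.7132 × 3.4165 = 2.43665 rad
ρ = (1 − cos θ)/κ = (1 − -0.76165)/0.7132 = 2.47006
z = sin θ / κ = 0.64799/0.7132 = 0.90857
x = ρ cos φ = 2.47006 × cos(190.81°) = -2.42623
y = ρ sin φ = 2.47006 × sin(190.81°) = -0.46327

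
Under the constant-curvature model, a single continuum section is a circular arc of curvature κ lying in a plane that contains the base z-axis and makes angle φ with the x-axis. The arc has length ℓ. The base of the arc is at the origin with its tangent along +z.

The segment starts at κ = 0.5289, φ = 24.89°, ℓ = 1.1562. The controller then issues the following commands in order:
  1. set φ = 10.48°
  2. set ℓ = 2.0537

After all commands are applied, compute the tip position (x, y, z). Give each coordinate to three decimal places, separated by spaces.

initial: κ=0.5289, φ=24.89°, ℓ=1.1562
cmd 1: set φ=10.48° → (κ,φ,ℓ)=(0.5289,10.48°,1.1562) → tip=(0.3369,0.0623,1.0855)
cmd 2: set ℓ=2.0537 → (κ,φ,ℓ)=(0.5289,10.48°,2.0537) → tip=(0.9931,0.1837,1.6730)

0.993 0.184 1.673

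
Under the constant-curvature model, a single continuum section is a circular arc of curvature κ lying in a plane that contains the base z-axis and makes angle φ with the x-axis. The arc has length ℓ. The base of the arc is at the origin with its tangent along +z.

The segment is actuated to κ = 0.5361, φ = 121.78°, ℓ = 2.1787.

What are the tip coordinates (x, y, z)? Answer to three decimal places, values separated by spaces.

-0.597 0.964 1.716

θ = κ·ℓ = 0.5361 × 2.1787 = 1.16800 rad
ρ = (1 − cos θ)/κ = (1 − 0.39199)/0.5361 = 1.13413
z = sin θ / κ = 0.91997/0.5361 = 1.71604
x = ρ cos φ = 1.13413 × cos(121.78°) = -0.59730
y = ρ sin φ = 1.13413 × sin(121.78°) = 0.96410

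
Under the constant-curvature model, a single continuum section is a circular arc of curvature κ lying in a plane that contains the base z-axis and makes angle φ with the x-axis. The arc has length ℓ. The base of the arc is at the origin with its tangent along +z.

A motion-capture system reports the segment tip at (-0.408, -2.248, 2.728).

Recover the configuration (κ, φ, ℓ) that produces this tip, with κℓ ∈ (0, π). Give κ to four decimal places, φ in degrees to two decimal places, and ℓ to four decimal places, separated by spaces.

ρ = √(x²+y²) = √(-0.408² + -2.248²) = 2.28472
φ = atan2(y, x) mod 360° = atan2(-2.248, -0.408) = 259.7131°
|p|² = ρ² + z² = 2.28472² + 2.728² = 12.66195
κ = 2ρ / |p|² = 2×2.28472 / 12.66195 = 0.36088
θ = 2·atan2(ρ, z) = 2·atan2(2.28472, 2.728) = 1.39440 rad
ℓ = θ/κ = 1.39440/0.36088 = 3.86387

0.3609 259.71 3.8639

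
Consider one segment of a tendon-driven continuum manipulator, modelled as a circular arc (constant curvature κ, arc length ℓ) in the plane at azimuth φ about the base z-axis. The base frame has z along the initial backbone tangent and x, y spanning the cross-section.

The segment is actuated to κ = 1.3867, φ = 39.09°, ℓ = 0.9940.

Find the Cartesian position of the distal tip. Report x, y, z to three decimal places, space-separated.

θ = κ·ℓ = 1.3867 × 0.9940 = 1.37838 rad
ρ = (1 − cos θ)/κ = (1 − 0.19123)/1.3867 = 0.58323
z = sin θ / κ = 0.98154/1.3867 = 0.70783
x = ρ cos φ = 0.58323 × cos(39.09°) = 0.45268
y = ρ sin φ = 0.58323 × sin(39.09°) = 0.36775

0.453 0.368 0.708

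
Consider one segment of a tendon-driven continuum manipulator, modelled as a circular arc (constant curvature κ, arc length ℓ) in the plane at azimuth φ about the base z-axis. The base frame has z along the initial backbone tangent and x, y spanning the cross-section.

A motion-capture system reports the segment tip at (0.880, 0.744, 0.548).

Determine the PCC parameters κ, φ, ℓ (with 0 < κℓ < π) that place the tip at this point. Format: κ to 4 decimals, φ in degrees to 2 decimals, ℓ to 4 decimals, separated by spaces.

1.4155 40.21 1.5923

ρ = √(x²+y²) = √(0.880² + 0.744²) = 1.15236
φ = atan2(y, x) mod 360° = atan2(0.744, 0.880) = 40.2130°
|p|² = ρ² + z² = 1.15236² + 0.548² = 1.62824
κ = 2ρ / |p|² = 2×1.15236 / 1.62824 = 1.41547
θ = 2·atan2(ρ, z) = 2·atan2(1.15236, 0.548) = 2.25381 rad
ℓ = θ/κ = 2.25381/1.41547 = 1.59227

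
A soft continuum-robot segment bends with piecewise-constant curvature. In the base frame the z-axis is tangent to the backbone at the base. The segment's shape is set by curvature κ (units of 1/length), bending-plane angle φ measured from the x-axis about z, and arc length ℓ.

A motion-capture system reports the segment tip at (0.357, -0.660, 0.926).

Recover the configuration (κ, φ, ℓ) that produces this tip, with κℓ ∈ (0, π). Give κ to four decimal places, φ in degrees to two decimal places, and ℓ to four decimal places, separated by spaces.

1.0565 298.41 1.2892

ρ = √(x²+y²) = √(0.357² + -0.660²) = 0.75037
φ = atan2(y, x) mod 360° = atan2(-0.660, 0.357) = 298.4094°
|p|² = ρ² + z² = 0.75037² + 0.926² = 1.42053
κ = 2ρ / |p|² = 2×0.75037 / 1.42053 = 1.05646
θ = 2·atan2(ρ, z) = 2·atan2(0.75037, 0.926) = 1.36202 rad
ℓ = θ/κ = 1.36202/1.05646 = 1.28922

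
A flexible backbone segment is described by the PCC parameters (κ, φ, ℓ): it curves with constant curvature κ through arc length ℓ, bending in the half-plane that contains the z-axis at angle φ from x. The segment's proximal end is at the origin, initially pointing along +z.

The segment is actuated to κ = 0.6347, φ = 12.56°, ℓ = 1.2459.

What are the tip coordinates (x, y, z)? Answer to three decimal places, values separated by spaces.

θ = κ·ℓ = 0.6347 × 1.2459 = 0.79077 rad
ρ = (1 − cos θ)/κ = (1 − 0.70330)/0.6347 = 0.46747
z = sin θ / κ = 0.71090/0.6347 = 1.12005
x = ρ cos φ = 0.46747 × cos(12.56°) = 0.45628
y = ρ sin φ = 0.46747 × sin(12.56°) = 0.10166

0.456 0.102 1.120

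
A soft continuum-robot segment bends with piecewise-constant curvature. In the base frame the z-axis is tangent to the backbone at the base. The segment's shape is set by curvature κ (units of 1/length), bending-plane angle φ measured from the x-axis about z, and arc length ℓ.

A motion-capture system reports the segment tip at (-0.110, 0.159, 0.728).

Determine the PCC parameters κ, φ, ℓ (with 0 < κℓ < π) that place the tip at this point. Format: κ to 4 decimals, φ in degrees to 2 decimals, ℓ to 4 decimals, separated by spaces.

ρ = √(x²+y²) = √(-0.110² + 0.159²) = 0.19334
φ = atan2(y, x) mod 360° = atan2(0.159, -0.110) = 124.6764°
|p|² = ρ² + z² = 0.19334² + 0.728² = 0.56737
κ = 2ρ / |p|² = 2×0.19334 / 0.56737 = 0.68154
θ = 2·atan2(ρ, z) = 2·atan2(0.19334, 0.728) = 0.51917 rad
ℓ = θ/κ = 0.51917/0.68154 = 0.76176

0.6815 124.68 0.7618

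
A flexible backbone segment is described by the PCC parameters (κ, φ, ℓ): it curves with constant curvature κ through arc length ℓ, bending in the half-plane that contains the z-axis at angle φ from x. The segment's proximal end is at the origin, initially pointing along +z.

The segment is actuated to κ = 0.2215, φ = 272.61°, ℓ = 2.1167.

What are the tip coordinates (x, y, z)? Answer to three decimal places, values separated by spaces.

0.022 -0.487 2.040

θ = κ·ℓ = 0.2215 × 2.1167 = 0.46885 rad
ρ = (1 − cos θ)/κ = (1 − 0.89209)/0.2215 = 0.48718
z = sin θ / κ = 0.45186/0.2215 = 2.04000
x = ρ cos φ = 0.48718 × cos(272.61°) = 0.02219
y = ρ sin φ = 0.48718 × sin(272.61°) = -0.48668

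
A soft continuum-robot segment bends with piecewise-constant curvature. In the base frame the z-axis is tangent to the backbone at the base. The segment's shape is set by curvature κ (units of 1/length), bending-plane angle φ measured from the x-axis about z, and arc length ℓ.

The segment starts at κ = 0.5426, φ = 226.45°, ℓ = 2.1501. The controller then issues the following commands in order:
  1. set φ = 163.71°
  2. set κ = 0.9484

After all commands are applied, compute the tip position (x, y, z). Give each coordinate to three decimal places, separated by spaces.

-1.469 0.429 0.941

initial: κ=0.5426, φ=226.45°, ℓ=2.1501
cmd 1: set φ=163.71° → (κ,φ,ℓ)=(0.5426,163.71°,2.1501) → tip=(-1.0734,0.3137,1.6945)
cmd 2: set κ=0.9484 → (κ,φ,ℓ)=(0.9484,163.71°,2.1501) → tip=(-1.4690,0.4293,0.9409)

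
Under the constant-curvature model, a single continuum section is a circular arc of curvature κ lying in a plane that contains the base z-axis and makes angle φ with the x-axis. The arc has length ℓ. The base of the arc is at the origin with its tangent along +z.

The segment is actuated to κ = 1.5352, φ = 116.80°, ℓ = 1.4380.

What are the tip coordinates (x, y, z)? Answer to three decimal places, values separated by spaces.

θ = κ·ℓ = 1.5352 × 1.4380 = 2.20762 rad
ρ = (1 − cos θ)/κ = (1 − -0.59464)/1.5352 = 1.03872
z = sin θ / κ = 0.80399/1.5352 = 0.52370
x = ρ cos φ = 1.03872 × cos(116.80°) = -0.46834
y = ρ sin φ = 1.03872 × sin(116.80°) = 0.92715

-0.468 0.927 0.524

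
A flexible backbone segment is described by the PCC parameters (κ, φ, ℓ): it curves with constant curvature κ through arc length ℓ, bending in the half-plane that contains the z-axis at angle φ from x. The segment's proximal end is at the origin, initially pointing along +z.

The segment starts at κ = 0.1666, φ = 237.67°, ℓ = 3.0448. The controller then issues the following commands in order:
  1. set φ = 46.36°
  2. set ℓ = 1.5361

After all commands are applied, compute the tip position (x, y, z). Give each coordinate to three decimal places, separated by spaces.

0.135 0.141 1.519

initial: κ=0.1666, φ=237.67°, ℓ=3.0448
cmd 1: set φ=46.36° → (κ,φ,ℓ)=(0.1666,46.36°,3.0448) → tip=(0.5216,0.5470,2.9159)
cmd 2: set ℓ=1.5361 → (κ,φ,ℓ)=(0.1666,46.36°,1.5361) → tip=(0.1349,0.1415,1.5194)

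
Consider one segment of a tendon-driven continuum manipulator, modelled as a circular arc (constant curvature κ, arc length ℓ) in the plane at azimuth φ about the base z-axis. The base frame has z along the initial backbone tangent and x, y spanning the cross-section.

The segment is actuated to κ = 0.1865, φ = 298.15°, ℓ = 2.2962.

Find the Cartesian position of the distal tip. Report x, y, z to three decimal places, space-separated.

0.228 -0.427 2.227

θ = κ·ℓ = 0.1865 × 2.2962 = 0.42824 rad
ρ = (1 − cos θ)/κ = (1 − 0.90970)/0.1865 = 0.48420
z = sin θ / κ = 0.41527/0.1865 = 2.22666
x = ρ cos φ = 0.48420 × cos(298.15°) = 0.22843
y = ρ sin φ = 0.48420 × sin(298.15°) = -0.42692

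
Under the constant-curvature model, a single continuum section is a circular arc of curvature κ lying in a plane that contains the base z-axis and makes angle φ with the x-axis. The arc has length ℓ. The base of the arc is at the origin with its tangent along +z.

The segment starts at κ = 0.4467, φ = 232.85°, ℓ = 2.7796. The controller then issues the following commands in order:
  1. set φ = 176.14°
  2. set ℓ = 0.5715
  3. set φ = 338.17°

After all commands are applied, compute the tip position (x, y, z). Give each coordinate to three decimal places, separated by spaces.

initial: κ=0.4467, φ=232.85°, ℓ=2.7796
cmd 1: set φ=176.14° → (κ,φ,ℓ)=(0.4467,176.14°,2.7796) → tip=(-1.5116,0.1020,2.1185)
cmd 2: set ℓ=0.5715 → (κ,φ,ℓ)=(0.4467,176.14°,0.5715) → tip=(-0.0724,0.0049,0.5653)
cmd 3: set φ=338.17° → (κ,φ,ℓ)=(0.4467,338.17°,0.5715) → tip=(0.0674,-0.0270,0.5653)

0.067 -0.027 0.565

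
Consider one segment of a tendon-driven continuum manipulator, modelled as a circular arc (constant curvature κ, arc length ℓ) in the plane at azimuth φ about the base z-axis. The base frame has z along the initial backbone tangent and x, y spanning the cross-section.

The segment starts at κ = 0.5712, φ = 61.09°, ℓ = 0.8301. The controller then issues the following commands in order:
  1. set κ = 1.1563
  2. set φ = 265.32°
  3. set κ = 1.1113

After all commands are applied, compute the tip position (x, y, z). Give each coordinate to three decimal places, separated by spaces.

initial: κ=0.5712, φ=61.09°, ℓ=0.8301
cmd 1: set κ=1.1563 → (κ,φ,ℓ)=(1.1563,61.09°,0.8301) → tip=(0.1783,0.3228,0.7084)
cmd 2: set φ=265.32° → (κ,φ,ℓ)=(1.1563,265.32°,0.8301) → tip=(-0.0301,-0.3675,0.7084)
cmd 3: set κ=1.1113 → (κ,φ,ℓ)=(1.1113,265.32°,0.8301) → tip=(-0.0291,-0.3553,0.7173)

-0.029 -0.355 0.717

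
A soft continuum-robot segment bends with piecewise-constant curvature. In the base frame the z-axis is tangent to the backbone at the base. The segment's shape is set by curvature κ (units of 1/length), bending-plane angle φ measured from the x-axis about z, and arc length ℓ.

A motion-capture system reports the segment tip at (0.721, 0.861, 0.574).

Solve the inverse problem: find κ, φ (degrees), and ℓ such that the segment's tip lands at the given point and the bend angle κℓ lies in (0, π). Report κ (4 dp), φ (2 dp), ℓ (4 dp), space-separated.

ρ = √(x²+y²) = √(0.721² + 0.861²) = 1.12301
φ = atan2(y, x) mod 360° = atan2(0.861, 0.721) = 50.0572°
|p|² = ρ² + z² = 1.12301² + 0.574² = 1.59064
κ = 2ρ / |p|² = 2×1.12301 / 1.59064 = 1.41203
θ = 2·atan2(ρ, z) = 2·atan2(1.12301, 0.574) = 2.19658 rad
ℓ = θ/κ = 2.19658/1.41203 = 1.55562

1.4120 50.06 1.5556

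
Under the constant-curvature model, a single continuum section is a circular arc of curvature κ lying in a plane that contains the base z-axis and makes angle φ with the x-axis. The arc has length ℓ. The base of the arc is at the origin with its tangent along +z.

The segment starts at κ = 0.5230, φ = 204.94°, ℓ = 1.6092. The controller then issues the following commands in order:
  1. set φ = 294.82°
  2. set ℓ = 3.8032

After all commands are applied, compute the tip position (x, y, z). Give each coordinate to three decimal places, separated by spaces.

1.129 -2.440 1.747

initial: κ=0.5230, φ=204.94°, ℓ=1.6092
cmd 1: set φ=294.82° → (κ,φ,ℓ)=(0.5230,294.82°,1.6092) → tip=(0.2679,-0.5792,1.4258)
cmd 2: set ℓ=3.8032 → (κ,φ,ℓ)=(0.5230,294.82°,3.8032) → tip=(1.1286,-2.4403,1.7472)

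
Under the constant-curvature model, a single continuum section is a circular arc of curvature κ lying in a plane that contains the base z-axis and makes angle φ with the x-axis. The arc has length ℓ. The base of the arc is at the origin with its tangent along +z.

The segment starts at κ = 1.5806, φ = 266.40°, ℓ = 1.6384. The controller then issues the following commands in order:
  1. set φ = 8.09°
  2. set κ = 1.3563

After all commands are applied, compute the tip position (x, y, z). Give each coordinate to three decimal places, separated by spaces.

1.173 0.167 0.586

initial: κ=1.5806, φ=266.40°, ℓ=1.6384
cmd 1: set φ=8.09° → (κ,φ,ℓ)=(1.5806,8.09°,1.6384) → tip=(1.1597,0.1648,0.3317)
cmd 2: set κ=1.3563 → (κ,φ,ℓ)=(1.3563,8.09°,1.6384) → tip=(1.1725,0.1667,0.5863)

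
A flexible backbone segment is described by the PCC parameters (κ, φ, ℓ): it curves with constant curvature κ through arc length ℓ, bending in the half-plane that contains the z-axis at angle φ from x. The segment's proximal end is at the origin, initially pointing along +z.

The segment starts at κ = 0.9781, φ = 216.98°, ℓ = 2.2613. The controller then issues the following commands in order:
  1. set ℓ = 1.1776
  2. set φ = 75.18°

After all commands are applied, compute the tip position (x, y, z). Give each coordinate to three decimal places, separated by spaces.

initial: κ=0.9781, φ=216.98°, ℓ=2.2613
cmd 1: set ℓ=1.1776 → (κ,φ,ℓ)=(0.9781,216.98°,1.1776) → tip=(-0.4845,-0.3648,0.9340)
cmd 2: set φ=75.18° → (κ,φ,ℓ)=(0.9781,75.18°,1.1776) → tip=(0.1551,0.5863,0.9340)

0.155 0.586 0.934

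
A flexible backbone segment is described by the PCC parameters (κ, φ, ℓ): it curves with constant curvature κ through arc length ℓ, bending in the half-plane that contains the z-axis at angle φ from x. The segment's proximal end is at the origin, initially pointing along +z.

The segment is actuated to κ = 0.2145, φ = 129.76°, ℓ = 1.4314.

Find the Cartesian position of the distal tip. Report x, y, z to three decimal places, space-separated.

θ = κ·ℓ = 0.2145 × 1.4314 = 0.30704 rad
ρ = (1 − cos θ)/κ = (1 − 0.95323)/0.2145 = 0.21802
z = sin θ / κ = 0.30223/0.2145 = 1.40902
x = ρ cos φ = 0.21802 × cos(129.76°) = -0.13944
y = ρ sin φ = 0.21802 × sin(129.76°) = 0.16760

-0.139 0.168 1.409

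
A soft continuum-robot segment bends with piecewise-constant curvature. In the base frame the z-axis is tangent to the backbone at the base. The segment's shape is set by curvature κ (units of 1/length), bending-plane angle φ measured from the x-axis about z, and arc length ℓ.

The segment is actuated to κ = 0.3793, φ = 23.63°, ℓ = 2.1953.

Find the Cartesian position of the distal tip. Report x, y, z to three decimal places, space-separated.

0.790 0.346 1.950

θ = κ·ℓ = 0.3793 × 2.1953 = 0.83268 rad
ρ = (1 − cos θ)/κ = (1 − 0.67290)/0.3793 = 0.86238
z = sin θ / κ = 0.73974/0.3793 = 1.95027
x = ρ cos φ = 0.86238 × cos(23.63°) = 0.79008
y = ρ sin φ = 0.86238 × sin(23.63°) = 0.34567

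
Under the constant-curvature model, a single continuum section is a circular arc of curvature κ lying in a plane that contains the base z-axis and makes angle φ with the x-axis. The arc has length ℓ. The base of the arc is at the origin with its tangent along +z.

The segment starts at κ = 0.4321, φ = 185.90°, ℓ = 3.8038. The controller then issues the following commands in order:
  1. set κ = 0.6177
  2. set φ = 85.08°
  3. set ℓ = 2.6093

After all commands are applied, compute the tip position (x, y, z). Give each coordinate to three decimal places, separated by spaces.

initial: κ=0.4321, φ=185.90°, ℓ=3.8038
cmd 1: set κ=0.6177 → (κ,φ,ℓ)=(0.6177,185.90°,3.8038) → tip=(-2.7415,-0.2833,1.1523)
cmd 2: set φ=85.08° → (κ,φ,ℓ)=(0.6177,85.08°,3.8038) → tip=(0.2364,2.7459,1.1523)
cmd 3: set ℓ=2.6093 → (κ,φ,ℓ)=(0.6177,85.08°,2.6093) → tip=(0.1445,1.6790,1.6176)

0.145 1.679 1.618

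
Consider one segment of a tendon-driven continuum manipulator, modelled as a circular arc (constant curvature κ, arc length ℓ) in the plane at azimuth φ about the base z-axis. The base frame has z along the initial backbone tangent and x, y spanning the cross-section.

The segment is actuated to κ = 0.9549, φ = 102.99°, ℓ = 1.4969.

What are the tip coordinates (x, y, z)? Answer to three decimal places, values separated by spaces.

θ = κ·ℓ = 0.9549 × 1.4969 = 1.42939 rad
ρ = (1 − cos θ)/κ = (1 − 0.14094)/0.9549 = 0.89964
z = sin θ / κ = 0.99002/0.9549 = 1.03678
x = ρ cos φ = 0.89964 × cos(102.99°) = -0.20222
y = ρ sin φ = 0.89964 × sin(102.99°) = 0.87662

-0.202 0.877 1.037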